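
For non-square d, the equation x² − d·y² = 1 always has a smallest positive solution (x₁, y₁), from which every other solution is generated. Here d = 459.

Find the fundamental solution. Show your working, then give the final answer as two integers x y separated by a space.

499850 23331

d=459: √d = [21; 2,2,1,4,21,4,1,2,2,42] (ℓ=10, even), read p_9/q_9
k=0  a_k=21  p_k/q_k = 21/1
…
k=2  a_k=2  p_k/q_k = 107/5
k=3  a_k=1  p_k/q_k = 150/7
k=4  a_k=4  p_k/q_k = 707/33
k=5  a_k=21  p_k/q_k = 14997/700
…
k=7  a_k=1  p_k/q_k = 75692/3533
k=8  a_k=2  p_k/q_k = 212079/9899
k=9  a_k=2  p_k/q_k = 499850/23331
→ (499850, 23331).  Check: 499850²=249850022500, 459·23331²=249850022499, difference 1.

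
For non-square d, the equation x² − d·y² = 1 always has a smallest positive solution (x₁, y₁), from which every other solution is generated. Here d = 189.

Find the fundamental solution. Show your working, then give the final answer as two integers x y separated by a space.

√189 = [13; 1,2,1,26, …], period ℓ=4 (even) → k=3
a_0=13:  p_0=13·1+0=13,  q_0=13·0+1=1
…
a_2=2:  p_2=2·14+13=41,  q_2=2·1+1=3
a_3=1:  p_3=1·41+14=55,  q_3=1·3+1=4
(x₁, y₁) = (55, 4);  55² − 189·4² = 1 ✓

55 4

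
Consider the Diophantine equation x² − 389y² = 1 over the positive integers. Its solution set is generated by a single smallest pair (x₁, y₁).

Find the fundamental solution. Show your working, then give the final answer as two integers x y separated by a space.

3287049 166660

√389 = [19; 1,2,1,1,1,1,2,1,38, …], period ℓ=9 (odd) → k=17
i=0: a=19 ⇒ p=19, q=1
…
i=2: a=2 ⇒ p=59, q=3
…
i=4: a=1 ⇒ p=138, q=7
i=5: a=1 ⇒ p=217, q=11
i=6: a=1 ⇒ p=355, q=18
i=7: a=2 ⇒ p=927, q=47
…
i=10: a=1 ⇒ p=50925, q=2582
i=11: a=2 ⇒ p=151493, q=7681
…
i=14: a=1 ⇒ p=556329, q=28207
…
i=16: a=2 ⇒ p=2376809, q=120509
i=17: a=1 ⇒ p=3287049, q=166660
→ (3287049, 166660).  Check: 3287049²=10804691128401, 389·166660²=10804691128400, difference 1.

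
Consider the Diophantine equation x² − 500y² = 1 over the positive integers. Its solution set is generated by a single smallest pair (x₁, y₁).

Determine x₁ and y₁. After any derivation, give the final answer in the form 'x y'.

930249 41602

[22; 2,1,3,2,1,…,1,2,44] for √500; ℓ=14 ⇒ convergent index 13
i=0: a=22 ⇒ p=22, q=1
…
i=2: a=1 ⇒ p=67, q=3
i=3: a=3 ⇒ p=246, q=11
i=4: a=2 ⇒ p=559, q=25
…
i=8: a=1 ⇒ p=15809, q=707
…
i=12: a=1 ⇒ p=335522, q=15005
i=13: a=2 ⇒ p=930249, q=41602
fundamental: x₁=930249, y₁=41602  (since 865363202001 − 500·1730726404 = 1)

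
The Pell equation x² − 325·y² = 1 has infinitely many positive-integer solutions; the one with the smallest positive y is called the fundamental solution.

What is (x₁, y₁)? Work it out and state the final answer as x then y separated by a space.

649 36

√325 = [18; 36, …], period ℓ=1 (odd) → k=1
k=0  a_k=18  p_k/q_k = 18/1
k=1  a_k=36  p_k/q_k = 649/36
fundamental: x₁=649, y₁=36  (since 421201 − 325·1296 = 1)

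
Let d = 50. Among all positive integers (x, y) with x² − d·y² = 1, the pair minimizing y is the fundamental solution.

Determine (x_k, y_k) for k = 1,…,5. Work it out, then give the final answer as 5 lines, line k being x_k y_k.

d=50: √d = [7; 14] (ℓ=1, odd), read p_1/q_1
k=0  a_k=7  p_k/q_k = 7/1
k=1  a_k=14  p_k/q_k = 99/14
fundamental: x₁=99, y₁=14  (since 9801 − 50·196 = 1)
(99+14√50)^2 = 19601 + 2772√50
(99+14√50)^3 = 3880899 + 548842√50
(99+14√50)^4 = 768398401 + 108667944√50
(99+14√50)^5 = 152139002499 + 21515704070√50

99 14
19601 2772
3880899 548842
768398401 108667944
152139002499 21515704070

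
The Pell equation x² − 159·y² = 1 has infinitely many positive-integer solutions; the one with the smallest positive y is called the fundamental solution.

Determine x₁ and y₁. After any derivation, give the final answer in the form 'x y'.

[12; 1,1,1,1,3,1,1,1,1,24] for √159; ℓ=10 ⇒ convergent index 9
step 0: (12, 1)  from 12·(1,0) + (0,1)
…
step 3: (38, 3)  from 1·(25,2) + (13,1)
step 4: (63, 5)  from 1·(38,3) + (25,2)
step 5: (227, 18)  from 3·(63,5) + (38,3)
…
step 7: (517, 41)  from 1·(290,23) + (227,18)
step 8: (807, 64)  from 1·(517,41) + (290,23)
step 9: (1324, 105)  from 1·(807,64) + (517,41)
fundamental: x₁=1324, y₁=105  (since 1752976 − 159·11025 = 1)

1324 105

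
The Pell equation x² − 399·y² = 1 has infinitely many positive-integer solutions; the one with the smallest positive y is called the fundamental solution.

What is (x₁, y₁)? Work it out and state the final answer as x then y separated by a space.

20 1

√399 = [19; 1,38, …], period ℓ=2 (even) → k=1
i=0: a=19 ⇒ p=19, q=1
i=1: a=1 ⇒ p=20, q=1
→ (20, 1).  Check: 20²=400, 399·1²=399, difference 1.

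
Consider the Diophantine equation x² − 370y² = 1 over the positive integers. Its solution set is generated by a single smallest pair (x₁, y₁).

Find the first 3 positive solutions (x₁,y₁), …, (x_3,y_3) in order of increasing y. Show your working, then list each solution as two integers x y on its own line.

213859 11118
91471343761 4755368724
39123940210553539 2033956799880714

√370 = [19; 4,4,38, …], period ℓ=3 (odd) → k=5
k=0  a_k=19  p_k/q_k = 19/1
k=1  a_k=4  p_k/q_k = 77/4
…
k=3  a_k=38  p_k/q_k = 12503/650
k=4  a_k=4  p_k/q_k = 50339/2617
k=5  a_k=4  p_k/q_k = 213859/11118
→ (213859, 11118).  Check: 213859²=45735671881, 370·11118²=45735671880, difference 1.
(x_2, y_2) = (213859·213859 + 370·11118·11118, 213859·11118 + 11118·213859) = (91471343761, 4755368724)
(x_3, y_3) = (213859·91471343761 + 370·11118·4755368724, 213859·4755368724 + 11118·91471343761) = (39123940210553539, 2033956799880714)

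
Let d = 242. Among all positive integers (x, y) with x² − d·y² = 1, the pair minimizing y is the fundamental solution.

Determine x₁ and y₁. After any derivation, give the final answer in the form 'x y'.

19601 1260

d=242: √d = [15; 1,1,3,1,14,1,3,1,1,30] (ℓ=10, even), read p_9/q_9
k=0  a_k=15  p_k/q_k = 15/1
k=1  a_k=1  p_k/q_k = 16/1
…
k=4  a_k=1  p_k/q_k = 140/9
k=5  a_k=14  p_k/q_k = 2069/133
…
k=8  a_k=1  p_k/q_k = 10905/701
k=9  a_k=1  p_k/q_k = 19601/1260
fundamental: x₁=19601, y₁=1260  (since 384199201 − 242·1587600 = 1)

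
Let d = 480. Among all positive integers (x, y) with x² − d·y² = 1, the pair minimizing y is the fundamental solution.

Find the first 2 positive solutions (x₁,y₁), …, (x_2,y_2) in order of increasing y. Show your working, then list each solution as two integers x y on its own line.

241 11
116161 5302

√480 → a₀=21, period (1,9,1,42); ℓ=4 even so k=3
a_0=21:  p_0=21·1+0=21,  q_0=21·0+1=1
a_1=1:  p_1=1·21+1=22,  q_1=1·1+0=1
a_2=9:  p_2=9·22+21=219,  q_2=9·1+1=10
a_3=1:  p_3=1·219+22=241,  q_3=1·10+1=11
fundamental: x₁=241, y₁=11  (since 58081 − 480·121 = 1)
(x_2, y_2) = (241·241 + 480·11·11, 241·11 + 11·241) = (116161, 5302)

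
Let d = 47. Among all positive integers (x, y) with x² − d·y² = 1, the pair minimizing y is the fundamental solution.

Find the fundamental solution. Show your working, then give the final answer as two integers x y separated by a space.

√47 → a₀=6, period (1,5,1,12); ℓ=4 even so k=3
i=0: a=6 ⇒ p=6, q=1
…
i=2: a=5 ⇒ p=41, q=6
i=3: a=1 ⇒ p=48, q=7
(x₁, y₁) = (48, 7);  48² − 47·7² = 1 ✓

48 7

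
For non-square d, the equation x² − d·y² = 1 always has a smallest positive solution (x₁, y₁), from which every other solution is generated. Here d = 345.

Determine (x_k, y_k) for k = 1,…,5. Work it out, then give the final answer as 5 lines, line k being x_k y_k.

√345 → a₀=18, period (1,1,2,1,6,1,2,1,1,36); ℓ=10 even so k=9
i=0: a=18 ⇒ p=18, q=1
i=1: a=1 ⇒ p=19, q=1
…
i=4: a=1 ⇒ p=130, q=7
i=5: a=6 ⇒ p=873, q=47
i=6: a=1 ⇒ p=1003, q=54
…
i=8: a=1 ⇒ p=3882, q=209
i=9: a=1 ⇒ p=6761, q=364
(x₁, y₁) = (6761, 364);  6761² − 345·364² = 1 ✓
(6761+364√345)^2 = 91422241 + 4922008√345
(6761+364√345)^3 = 1236211536041 + 66555391812√345
(6761+364√345)^4 = 16716052298924161 + 899962003159856√345
(6761+364√345)^5 = 226034457949840969001 + 12169286140172181020√345

6761 364
91422241 4922008
1236211536041 66555391812
16716052298924161 899962003159856
226034457949840969001 12169286140172181020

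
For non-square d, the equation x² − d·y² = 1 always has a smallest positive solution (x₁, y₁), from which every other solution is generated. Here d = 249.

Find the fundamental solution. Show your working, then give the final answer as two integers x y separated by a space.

8553815 542076

√249 = [15; 1,3,1,1,5,…,3,1,30, …], period ℓ=16 (even) → k=15
a_0=15:  p_0=15·1+0=15,  q_0=15·0+1=1
a_1=1:  p_1=1·15+1=16,  q_1=1·1+0=1
…
a_6=1:  p_6=1·789+142=931,  q_6=1·50+9=59
a_7=3:  p_7=3·931+789=3582,  q_7=3·59+50=227
…
a_9=3:  p_9=3·36751+3582=113835,  q_9=3·2329+227=7214
…
a_12=1:  p_12=1·866765+150586=1017351,  q_12=1·54929+9543=64472
a_13=1:  p_13=1·1017351+866765=1884116,  q_13=1·64472+54929=119401
a_14=3:  p_14=3·1884116+1017351=6669699,  q_14=3·119401+64472=422675
a_15=1:  p_15=1·6669699+1884116=8553815,  q_15=1·422675+119401=542076
fundamental: x₁=8553815, y₁=542076  (since 73167751054225 − 249·293846389776 = 1)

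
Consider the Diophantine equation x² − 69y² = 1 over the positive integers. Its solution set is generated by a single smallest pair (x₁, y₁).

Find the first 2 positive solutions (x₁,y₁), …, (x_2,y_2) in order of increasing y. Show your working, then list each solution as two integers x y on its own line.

7775 936
120901249 14554800

[8; 3,3,1,4,1,3,3,16] for √69; ℓ=8 ⇒ convergent index 7
a_0=8:  p_0=8·1+0=8,  q_0=8·0+1=1
a_1=3:  p_1=3·8+1=25,  q_1=3·1+0=3
a_2=3:  p_2=3·25+8=83,  q_2=3·3+1=10
a_3=1:  p_3=1·83+25=108,  q_3=1·10+3=13
a_4=4:  p_4=4·108+83=515,  q_4=4·13+10=62
a_5=1:  p_5=1·515+108=623,  q_5=1·62+13=75
a_6=3:  p_6=3·623+515=2384,  q_6=3·75+62=287
a_7=3:  p_7=3·2384+623=7775,  q_7=3·287+75=936
→ (7775, 936).  Check: 7775²=60450625, 69·936²=60450624, difference 1.
n=2: (7775,936)∘(7775,936) = (7775·7775+69·936·936, 7775·936+936·7775) = (120901249,14554800)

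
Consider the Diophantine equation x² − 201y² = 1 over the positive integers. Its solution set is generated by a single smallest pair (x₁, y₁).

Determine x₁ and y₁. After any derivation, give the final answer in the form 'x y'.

515095 36332

[14; 5,1,1,1,2,…,1,5,28] for √201; ℓ=14 ⇒ convergent index 13
step 0: (14, 1)  from 14·(1,0) + (0,1)
step 1: (71, 5)  from 5·(14,1) + (1,0)
…
step 5: (638, 45)  from 2·(241,17) + (156,11)
step 6: (879, 62)  from 1·(638,45) + (241,17)
…
step 8: (8549, 603)  from 1·(7670,541) + (879,62)
step 9: (24768, 1747)  from 2·(8549,603) + (7670,541)
…
step 11: (58085, 4097)  from 1·(33317,2350) + (24768,1747)
step 12: (91402, 6447)  from 1·(58085,4097) + (33317,2350)
step 13: (515095, 36332)  from 5·(91402,6447) + (58085,4097)
(x₁, y₁) = (515095, 36332);  515095² − 201·36332² = 1 ✓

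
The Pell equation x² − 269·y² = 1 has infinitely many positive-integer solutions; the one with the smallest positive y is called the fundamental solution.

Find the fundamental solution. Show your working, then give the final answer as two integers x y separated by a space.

13449 820

√269 → a₀=16, period (2,2,32); ℓ=3 odd so k=5
k=0  a_k=16  p_k/q_k = 16/1
k=1  a_k=2  p_k/q_k = 33/2
…
k=3  a_k=32  p_k/q_k = 2657/162
k=4  a_k=2  p_k/q_k = 5396/329
k=5  a_k=2  p_k/q_k = 13449/820
fundamental: x₁=13449, y₁=820  (since 180875601 − 269·672400 = 1)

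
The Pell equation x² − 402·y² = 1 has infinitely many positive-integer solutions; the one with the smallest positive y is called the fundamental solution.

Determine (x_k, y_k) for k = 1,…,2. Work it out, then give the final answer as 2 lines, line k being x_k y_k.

d=402: √d = [20; 20,40] (ℓ=2, even), read p_1/q_1
i=0: a=20 ⇒ p=20, q=1
i=1: a=20 ⇒ p=401, q=20
(x₁, y₁) = (401, 20);  401² − 402·20² = 1 ✓
n=2: (401,20)∘(401,20) = (401·401+402·20·20, 401·20+20·401) = (321601,16040)

401 20
321601 16040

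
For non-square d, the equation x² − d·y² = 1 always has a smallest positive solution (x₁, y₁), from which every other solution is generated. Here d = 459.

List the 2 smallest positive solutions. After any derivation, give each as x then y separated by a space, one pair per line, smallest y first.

499850 23331
499700044999 23324000700

[21; 2,2,1,4,21,4,1,2,2,42] for √459; ℓ=10 ⇒ convergent index 9
step 0: (21, 1)  from 21·(1,0) + (0,1)
…
step 2: (107, 5)  from 2·(43,2) + (21,1)
step 3: (150, 7)  from 1·(107,5) + (43,2)
step 4: (707, 33)  from 4·(150,7) + (107,5)
step 5: (14997, 700)  from 21·(707,33) + (150,7)
step 6: (60695, 2833)  from 4·(14997,700) + (707,33)
step 7: (75692, 3533)  from 1·(60695,2833) + (14997,700)
step 8: (212079, 9899)  from 2·(75692,3533) + (60695,2833)
step 9: (499850, 23331)  from 2·(212079,9899) + (75692,3533)
→ (499850, 23331).  Check: 499850²=249850022500, 459·23331²=249850022499, difference 1.
n=2: (499850,23331)∘(499850,23331) = (499850·499850+459·23331·23331, 499850·23331+23331·499850) = (499700044999,23324000700)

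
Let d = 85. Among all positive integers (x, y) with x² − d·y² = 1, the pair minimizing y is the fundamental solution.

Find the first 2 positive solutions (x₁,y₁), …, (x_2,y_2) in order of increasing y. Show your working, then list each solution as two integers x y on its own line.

285769 30996
163327842721 17715391848

d=85: √d = [9; 4,1,1,4,18] (ℓ=5, odd), read p_9/q_9
a_0=9:  p_0=9·1+0=9,  q_0=9·0+1=1
…
a_2=1:  p_2=1·37+9=46,  q_2=1·4+1=5
a_3=1:  p_3=1·46+37=83,  q_3=1·5+4=9
…
a_5=18:  p_5=18·378+83=6887,  q_5=18·41+9=747
…
a_8=1:  p_8=1·34813+27926=62739,  q_8=1·3776+3029=6805
a_9=4:  p_9=4·62739+34813=285769,  q_9=4·6805+3776=30996
(x₁, y₁) = (285769, 30996);  285769² − 85·30996² = 1 ✓
(x_2, y_2) = (285769·285769 + 85·30996·30996, 285769·30996 + 30996·285769) = (163327842721, 17715391848)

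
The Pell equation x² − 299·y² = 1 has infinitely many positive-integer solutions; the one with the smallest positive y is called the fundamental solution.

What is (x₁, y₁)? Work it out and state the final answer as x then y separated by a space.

415 24

√299 = [17; 3,2,3,34, …], period ℓ=4 (even) → k=3
a_0=17:  p_0=17·1+0=17,  q_0=17·0+1=1
a_1=3:  p_1=3·17+1=52,  q_1=3·1+0=3
a_2=2:  p_2=2·52+17=121,  q_2=2·3+1=7
a_3=3:  p_3=3·121+52=415,  q_3=3·7+3=24
(x₁, y₁) = (415, 24);  415² − 299·24² = 1 ✓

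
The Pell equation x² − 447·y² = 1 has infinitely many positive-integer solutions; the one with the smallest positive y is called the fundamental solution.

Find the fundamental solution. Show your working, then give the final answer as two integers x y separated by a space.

√447 = [21; 7,42, …], period ℓ=2 (even) → k=1
k=0  a_k=21  p_k/q_k = 21/1
k=1  a_k=7  p_k/q_k = 148/7
(x₁, y₁) = (148, 7);  148² − 447·7² = 1 ✓

148 7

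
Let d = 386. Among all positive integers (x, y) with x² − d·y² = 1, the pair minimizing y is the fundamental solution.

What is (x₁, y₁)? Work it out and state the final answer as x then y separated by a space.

111555 5678

√386 = [19; 1,1,1,4,1,18,1,4,1,1,1,38, …], period ℓ=12 (even) → k=11
k=0  a_k=19  p_k/q_k = 19/1
…
k=2  a_k=1  p_k/q_k = 39/2
k=3  a_k=1  p_k/q_k = 59/3
…
k=5  a_k=1  p_k/q_k = 334/17
k=6  a_k=18  p_k/q_k = 6287/320
…
k=8  a_k=4  p_k/q_k = 32771/1668
k=9  a_k=1  p_k/q_k = 39392/2005
k=10  a_k=1  p_k/q_k = 72163/3673
k=11  a_k=1  p_k/q_k = 111555/5678
(x₁, y₁) = (111555, 5678);  111555² − 386·5678² = 1 ✓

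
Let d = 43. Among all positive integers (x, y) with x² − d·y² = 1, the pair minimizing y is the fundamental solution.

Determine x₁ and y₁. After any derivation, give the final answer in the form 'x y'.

√43 = [6; 1,1,3,1,5,1,3,1,1,12, …], period ℓ=10 (even) → k=9
i=0: a=6 ⇒ p=6, q=1
i=1: a=1 ⇒ p=7, q=1
i=2: a=1 ⇒ p=13, q=2
i=3: a=3 ⇒ p=46, q=7
i=4: a=1 ⇒ p=59, q=9
…
i=6: a=1 ⇒ p=400, q=61
i=7: a=3 ⇒ p=1541, q=235
i=8: a=1 ⇒ p=1941, q=296
i=9: a=1 ⇒ p=3482, q=531
fundamental: x₁=3482, y₁=531  (since 12124324 − 43·281961 = 1)

3482 531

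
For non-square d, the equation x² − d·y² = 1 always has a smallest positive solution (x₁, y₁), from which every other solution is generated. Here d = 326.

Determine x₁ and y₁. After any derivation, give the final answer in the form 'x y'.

325 18

√326 → a₀=18, period (18,36); ℓ=2 even so k=1
step 0: (18, 1)  from 18·(1,0) + (0,1)
step 1: (325, 18)  from 18·(18,1) + (1,0)
fundamental: x₁=325, y₁=18  (since 105625 − 326·324 = 1)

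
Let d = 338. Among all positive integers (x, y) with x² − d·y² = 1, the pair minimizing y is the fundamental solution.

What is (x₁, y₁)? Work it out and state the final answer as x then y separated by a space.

114243 6214

d=338: √d = [18; 2,1,1,2,36] (ℓ=5, odd), read p_9/q_9
k=0  a_k=18  p_k/q_k = 18/1
…
k=2  a_k=1  p_k/q_k = 55/3
k=3  a_k=1  p_k/q_k = 92/5
k=4  a_k=2  p_k/q_k = 239/13
…
k=8  a_k=1  p_k/q_k = 43958/2391
k=9  a_k=2  p_k/q_k = 114243/6214
fundamental: x₁=114243, y₁=6214  (since 13051463049 − 338·38613796 = 1)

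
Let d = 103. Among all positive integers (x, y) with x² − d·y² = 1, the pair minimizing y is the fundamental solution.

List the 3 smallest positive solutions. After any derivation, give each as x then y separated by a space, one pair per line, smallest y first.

227528 22419
103537981567 10201900464
47115579739725224 4642436017523565

[10; 6,1,2,1,1,9,1,1,2,1,6,20] for √103; ℓ=12 ⇒ convergent index 11
a_0=10:  p_0=10·1+0=10,  q_0=10·0+1=1
a_1=6:  p_1=6·10+1=61,  q_1=6·1+0=6
…
a_3=2:  p_3=2·71+61=203,  q_3=2·7+6=20
…
a_5=1:  p_5=1·274+203=477,  q_5=1·27+20=47
a_6=9:  p_6=9·477+274=4567,  q_6=9·47+27=450
…
a_9=2:  p_9=2·9611+5044=24266,  q_9=2·947+497=2391
a_10=1:  p_10=1·24266+9611=33877,  q_10=1·2391+947=3338
a_11=6:  p_11=6·33877+24266=227528,  q_11=6·3338+2391=22419
fundamental: x₁=227528, y₁=22419  (since 51768990784 − 103·502611561 = 1)
n=2: (227528,22419)∘(227528,22419) = (227528·227528+103·22419·22419, 227528·22419+22419·227528) = (103537981567,10201900464)
n=3: (103537981567,10201900464)∘(227528,22419) = (227528·103537981567+103·22419·10201900464, 227528·10201900464+22419·103537981567) = (47115579739725224,4642436017523565)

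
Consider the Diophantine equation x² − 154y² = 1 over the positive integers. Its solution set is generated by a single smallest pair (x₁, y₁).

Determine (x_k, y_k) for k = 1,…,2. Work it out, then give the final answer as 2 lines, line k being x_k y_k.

21295 1716
906954049 73084440

√154 → a₀=12, period (2,2,3,1,2,1,3,2,2,24); ℓ=10 even so k=9
i=0: a=12 ⇒ p=12, q=1
…
i=2: a=2 ⇒ p=62, q=5
…
i=5: a=2 ⇒ p=757, q=61
…
i=7: a=3 ⇒ p=3847, q=310
i=8: a=2 ⇒ p=8724, q=703
i=9: a=2 ⇒ p=21295, q=1716
(x₁, y₁) = (21295, 1716);  21295² − 154·1716² = 1 ✓
n=2: (21295,1716)∘(21295,1716) = (21295·21295+154·1716·1716, 21295·1716+1716·21295) = (906954049,73084440)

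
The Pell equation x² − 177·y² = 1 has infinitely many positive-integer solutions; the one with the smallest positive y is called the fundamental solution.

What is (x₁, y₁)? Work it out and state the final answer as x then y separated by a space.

√177 = [13; 3,3,2,8,2,3,3,26, …], period ℓ=8 (even) → k=7
k=0  a_k=13  p_k/q_k = 13/1
…
k=5  a_k=2  p_k/q_k = 5468/411
k=6  a_k=3  p_k/q_k = 18985/1427
k=7  a_k=3  p_k/q_k = 62423/4692
fundamental: x₁=62423, y₁=4692  (since 3896630929 − 177·22014864 = 1)

62423 4692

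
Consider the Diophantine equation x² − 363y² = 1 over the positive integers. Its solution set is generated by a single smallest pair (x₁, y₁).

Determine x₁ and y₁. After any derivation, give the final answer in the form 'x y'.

√363 = [19; 19,38, …], period ℓ=2 (even) → k=1
a_0=19:  p_0=19·1+0=19,  q_0=19·0+1=1
a_1=19:  p_1=19·19+1=362,  q_1=19·1+0=19
fundamental: x₁=362, y₁=19  (since 131044 − 363·361 = 1)

362 19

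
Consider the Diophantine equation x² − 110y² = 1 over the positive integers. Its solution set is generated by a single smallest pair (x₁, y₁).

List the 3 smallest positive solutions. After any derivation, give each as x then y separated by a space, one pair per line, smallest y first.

21 2
881 84
36981 3526

[10; 2,20] for √110; ℓ=2 ⇒ convergent index 1
i=0: a=10 ⇒ p=10, q=1
i=1: a=2 ⇒ p=21, q=2
(x₁, y₁) = (21, 2);  21² − 110·2² = 1 ✓
n=2: (21,2)∘(21,2) = (21·21+110·2·2, 21·2+2·21) = (881,84)
n=3: (881,84)∘(21,2) = (21·881+110·2·84, 21·84+2·881) = (36981,3526)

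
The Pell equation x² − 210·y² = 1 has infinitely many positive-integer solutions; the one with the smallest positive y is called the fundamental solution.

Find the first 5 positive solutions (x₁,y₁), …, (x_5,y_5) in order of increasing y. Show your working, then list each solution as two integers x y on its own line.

[14; 2,28] for √210; ℓ=2 ⇒ convergent index 1
step 0: (14, 1)  from 14·(1,0) + (0,1)
step 1: (29, 2)  from 2·(14,1) + (1,0)
→ (29, 2).  Check: 29²=841, 210·2²=840, difference 1.
(29+2√210)^2 = 1681 + 116√210
(29+2√210)^3 = 97469 + 6726√210
(29+2√210)^4 = 5651521 + 389992√210
(29+2√210)^5 = 327690749 + 22612810√210

29 2
1681 116
97469 6726
5651521 389992
327690749 22612810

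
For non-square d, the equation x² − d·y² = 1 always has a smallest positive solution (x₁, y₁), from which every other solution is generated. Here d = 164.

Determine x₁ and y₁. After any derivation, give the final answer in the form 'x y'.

2049 160

[12; 1,4,6,4,1,24] for √164; ℓ=6 ⇒ convergent index 5
a_0=12:  p_0=12·1+0=12,  q_0=12·0+1=1
a_1=1:  p_1=1·12+1=13,  q_1=1·1+0=1
…
a_4=4:  p_4=4·397+64=1652,  q_4=4·31+5=129
a_5=1:  p_5=1·1652+397=2049,  q_5=1·129+31=160
fundamental: x₁=2049, y₁=160  (since 4198401 − 164·25600 = 1)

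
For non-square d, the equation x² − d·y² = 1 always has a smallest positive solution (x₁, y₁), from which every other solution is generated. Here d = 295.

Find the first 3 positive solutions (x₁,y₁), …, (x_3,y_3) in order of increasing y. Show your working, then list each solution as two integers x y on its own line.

√295 = [17; 5,1,2,3,2,6,2,3,2,1,5,34, …], period ℓ=12 (even) → k=11
i=0: a=17 ⇒ p=17, q=1
i=1: a=5 ⇒ p=86, q=5
…
i=3: a=2 ⇒ p=292, q=17
…
i=5: a=2 ⇒ p=2250, q=131
i=6: a=6 ⇒ p=14479, q=843
…
i=8: a=3 ⇒ p=108103, q=6294
i=9: a=2 ⇒ p=247414, q=14405
i=10: a=1 ⇒ p=355517, q=20699
i=11: a=5 ⇒ p=2024999, q=117900
(x₁, y₁) = (2024999, 117900);  2024999² − 295·117900² = 1 ✓
(x_2, y_2) = (2024999·2024999 + 295·117900·117900, 2024999·117900 + 117900·2024999) = (8201241900001, 477494764200)
(x_3, y_3) = (2024999·8201241900001 + 295·117900·477494764200, 2024999·477494764200 + 117900·8201241900001) = (33215013292518224999, 1933852840020353700)

2024999 117900
8201241900001 477494764200
33215013292518224999 1933852840020353700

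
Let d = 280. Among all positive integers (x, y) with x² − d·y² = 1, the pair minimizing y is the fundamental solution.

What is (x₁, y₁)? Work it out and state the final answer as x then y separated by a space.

d=280: √d = [16; 1,2,1,2,1,32] (ℓ=6, even), read p_5/q_5
step 0: (16, 1)  from 16·(1,0) + (0,1)
step 1: (17, 1)  from 1·(16,1) + (1,0)
step 2: (50, 3)  from 2·(17,1) + (16,1)
step 3: (67, 4)  from 1·(50,3) + (17,1)
step 4: (184, 11)  from 2·(67,4) + (50,3)
step 5: (251, 15)  from 1·(184,11) + (67,4)
→ (251, 15).  Check: 251²=63001, 280·15²=63000, difference 1.

251 15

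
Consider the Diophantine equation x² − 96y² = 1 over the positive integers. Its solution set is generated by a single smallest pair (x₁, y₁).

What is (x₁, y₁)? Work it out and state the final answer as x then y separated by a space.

49 5

d=96: √d = [9; 1,3,1,18] (ℓ=4, even), read p_3/q_3
a_0=9:  p_0=9·1+0=9,  q_0=9·0+1=1
a_1=1:  p_1=1·9+1=10,  q_1=1·1+0=1
a_2=3:  p_2=3·10+9=39,  q_2=3·1+1=4
a_3=1:  p_3=1·39+10=49,  q_3=1·4+1=5
→ (49, 5).  Check: 49²=2401, 96·5²=2400, difference 1.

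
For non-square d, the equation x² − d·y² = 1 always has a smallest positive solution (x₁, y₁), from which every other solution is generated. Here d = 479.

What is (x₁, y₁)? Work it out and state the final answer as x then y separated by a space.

√479 = [21; 1,7,1,3,2,21,2,3,1,7,1,42, …], period ℓ=12 (even) → k=11
i=0: a=21 ⇒ p=21, q=1
…
i=2: a=7 ⇒ p=175, q=8
…
i=4: a=3 ⇒ p=766, q=35
i=5: a=2 ⇒ p=1729, q=79
i=6: a=21 ⇒ p=37075, q=1694
i=7: a=2 ⇒ p=75879, q=3467
…
i=9: a=1 ⇒ p=340591, q=15562
i=10: a=7 ⇒ p=2648849, q=121029
i=11: a=1 ⇒ p=2989440, q=136591
(x₁, y₁) = (2989440, 136591);  2989440² − 479·136591² = 1 ✓

2989440 136591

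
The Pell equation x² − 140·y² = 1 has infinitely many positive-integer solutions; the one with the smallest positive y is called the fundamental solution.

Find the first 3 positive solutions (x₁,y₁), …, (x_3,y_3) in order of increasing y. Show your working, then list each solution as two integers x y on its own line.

71 6
10081 852
1431431 120978

√140 = [11; 1,4,1,22, …], period ℓ=4 (even) → k=3
a_0=11:  p_0=11·1+0=11,  q_0=11·0+1=1
a_1=1:  p_1=1·11+1=12,  q_1=1·1+0=1
a_2=4:  p_2=4·12+11=59,  q_2=4·1+1=5
a_3=1:  p_3=1·59+12=71,  q_3=1·5+1=6
fundamental: x₁=71, y₁=6  (since 5041 − 140·36 = 1)
k=2:  x_2 = 71·71+140·6·6 = 10081,  y_2 = 71·6+6·71 = 852
k=3:  x_3 = 71·10081+140·6·852 = 1431431,  y_3 = 71·852+6·10081 = 120978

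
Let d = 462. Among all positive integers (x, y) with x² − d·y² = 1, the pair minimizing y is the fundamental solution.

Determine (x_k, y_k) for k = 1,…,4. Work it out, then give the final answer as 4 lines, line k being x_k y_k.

43 2
3697 172
317899 14790
27335617 1271768

√462 = [21; 2,42, …], period ℓ=2 (even) → k=1
k=0  a_k=21  p_k/q_k = 21/1
k=1  a_k=2  p_k/q_k = 43/2
→ (43, 2).  Check: 43²=1849, 462·2²=1848, difference 1.
(x_2, y_2) = (43·43 + 462·2·2, 43·2 + 2·43) = (3697, 172)
(x_3, y_3) = (43·3697 + 462·2·172, 43·172 + 2·3697) = (317899, 14790)
(x_4, y_4) = (43·317899 + 462·2·14790, 43·14790 + 2·317899) = (27335617, 1271768)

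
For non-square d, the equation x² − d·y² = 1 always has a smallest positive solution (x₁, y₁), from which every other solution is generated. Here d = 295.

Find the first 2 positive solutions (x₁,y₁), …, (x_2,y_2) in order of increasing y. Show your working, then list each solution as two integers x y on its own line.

2024999 117900
8201241900001 477494764200

[17; 5,1,2,3,2,6,2,3,2,1,5,34] for √295; ℓ=12 ⇒ convergent index 11
i=0: a=17 ⇒ p=17, q=1
i=1: a=5 ⇒ p=86, q=5
…
i=4: a=3 ⇒ p=979, q=57
…
i=7: a=2 ⇒ p=31208, q=1817
i=8: a=3 ⇒ p=108103, q=6294
…
i=10: a=1 ⇒ p=355517, q=20699
i=11: a=5 ⇒ p=2024999, q=117900
fundamental: x₁=2024999, y₁=117900  (since 4100620950001 − 295·13900410000 = 1)
(2024999+117900√295)^2 = 8201241900001 + 477494764200√295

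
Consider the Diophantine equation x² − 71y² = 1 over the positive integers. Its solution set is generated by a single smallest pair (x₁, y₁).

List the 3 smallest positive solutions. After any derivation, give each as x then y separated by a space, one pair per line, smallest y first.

√71 → a₀=8, period (2,2,1,7,1,2,2,16); ℓ=8 even so k=7
k=0  a_k=8  p_k/q_k = 8/1
k=1  a_k=2  p_k/q_k = 17/2
…
k=6  a_k=2  p_k/q_k = 1483/176
k=7  a_k=2  p_k/q_k = 3480/413
(x₁, y₁) = (3480, 413);  3480² − 71·413² = 1 ✓
n=2: (3480,413)∘(3480,413) = (3480·3480+71·413·413, 3480·413+413·3480) = (24220799,2874480)
n=3: (24220799,2874480)∘(3480,413) = (3480·24220799+71·413·2874480, 3480·2874480+413·24220799) = (168576757560,20006380387)

3480 413
24220799 2874480
168576757560 20006380387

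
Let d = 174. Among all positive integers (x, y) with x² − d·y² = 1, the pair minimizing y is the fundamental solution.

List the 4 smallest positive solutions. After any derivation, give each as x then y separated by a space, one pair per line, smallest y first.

√174 = [13; 5,4,5,26, …], period ℓ=4 (even) → k=3
k=0  a_k=13  p_k/q_k = 13/1
k=1  a_k=5  p_k/q_k = 66/5
k=2  a_k=4  p_k/q_k = 277/21
k=3  a_k=5  p_k/q_k = 1451/110
(x₁, y₁) = (1451, 110);  1451² − 174·110² = 1 ✓
(1451+110√174)^2 = 4210801 + 319220√174
(1451+110√174)^3 = 12219743051 + 926376330√174
(1451+110√174)^4 = 35461690123201 + 2688343790440√174

1451 110
4210801 319220
12219743051 926376330
35461690123201 2688343790440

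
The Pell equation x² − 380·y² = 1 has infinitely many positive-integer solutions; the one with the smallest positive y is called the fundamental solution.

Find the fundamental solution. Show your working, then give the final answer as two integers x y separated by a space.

d=380: √d = [19; 2,38] (ℓ=2, even), read p_1/q_1
i=0: a=19 ⇒ p=19, q=1
i=1: a=2 ⇒ p=39, q=2
→ (39, 2).  Check: 39²=1521, 380·2²=1520, difference 1.

39 2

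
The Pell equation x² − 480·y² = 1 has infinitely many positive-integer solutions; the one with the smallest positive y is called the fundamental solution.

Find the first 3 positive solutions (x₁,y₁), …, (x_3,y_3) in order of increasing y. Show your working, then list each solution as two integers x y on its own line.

241 11
116161 5302
55989361 2555553

√480 → a₀=21, period (1,9,1,42); ℓ=4 even so k=3
k=0  a_k=21  p_k/q_k = 21/1
k=1  a_k=1  p_k/q_k = 22/1
k=2  a_k=9  p_k/q_k = 219/10
k=3  a_k=1  p_k/q_k = 241/11
→ (241, 11).  Check: 241²=58081, 480·11²=58080, difference 1.
(241+11√480)^2 = 116161 + 5302√480
(241+11√480)^3 = 55989361 + 2555553√480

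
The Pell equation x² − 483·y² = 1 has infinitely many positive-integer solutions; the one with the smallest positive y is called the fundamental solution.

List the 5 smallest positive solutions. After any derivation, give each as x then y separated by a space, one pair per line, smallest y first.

√483 = [21; 1,42, …], period ℓ=2 (even) → k=1
k=0  a_k=21  p_k/q_k = 21/1
k=1  a_k=1  p_k/q_k = 22/1
fundamental: x₁=22, y₁=1  (since 484 − 483·1 = 1)
(22+1√483)^2 = 967 + 44√483
(22+1√483)^3 = 42526 + 1935√483
(22+1√483)^4 = 1870177 + 85096√483
(22+1√483)^5 = 82245262 + 3742289√483

22 1
967 44
42526 1935
1870177 85096
82245262 3742289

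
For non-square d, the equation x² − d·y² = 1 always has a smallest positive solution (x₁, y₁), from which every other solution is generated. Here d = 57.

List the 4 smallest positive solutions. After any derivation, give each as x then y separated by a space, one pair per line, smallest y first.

√57 → a₀=7, period (1,1,4,1,1,14); ℓ=6 even so k=5
k=0  a_k=7  p_k/q_k = 7/1
…
k=2  a_k=1  p_k/q_k = 15/2
…
k=4  a_k=1  p_k/q_k = 83/11
k=5  a_k=1  p_k/q_k = 151/20
(x₁, y₁) = (151, 20);  151² − 57·20² = 1 ✓
n=2: (151,20)∘(151,20) = (151·151+57·20·20, 151·20+20·151) = (45601,6040)
n=3: (45601,6040)∘(151,20) = (151·45601+57·20·6040, 151·6040+20·45601) = (13771351,1824060)
n=4: (13771351,1824060)∘(151,20) = (151·13771351+57·20·1824060, 151·1824060+20·13771351) = (4158902401,550860080)

151 20
45601 6040
13771351 1824060
4158902401 550860080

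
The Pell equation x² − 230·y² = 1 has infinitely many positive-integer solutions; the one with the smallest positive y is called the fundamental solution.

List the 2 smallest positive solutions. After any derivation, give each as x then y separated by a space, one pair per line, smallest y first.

√230 = [15; 6,30, …], period ℓ=2 (even) → k=1
k=0  a_k=15  p_k/q_k = 15/1
k=1  a_k=6  p_k/q_k = 91/6
fundamental: x₁=91, y₁=6  (since 8281 − 230·36 = 1)
k=2:  x_2 = 91·91+230·6·6 = 16561,  y_2 = 91·6+6·91 = 1092

91 6
16561 1092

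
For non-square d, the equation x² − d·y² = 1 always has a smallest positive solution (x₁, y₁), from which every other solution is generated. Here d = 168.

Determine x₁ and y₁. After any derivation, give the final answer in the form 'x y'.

13 1

[12; 1,24] for √168; ℓ=2 ⇒ convergent index 1
step 0: (12, 1)  from 12·(1,0) + (0,1)
step 1: (13, 1)  from 1·(12,1) + (1,0)
→ (13, 1).  Check: 13²=169, 168·1²=168, difference 1.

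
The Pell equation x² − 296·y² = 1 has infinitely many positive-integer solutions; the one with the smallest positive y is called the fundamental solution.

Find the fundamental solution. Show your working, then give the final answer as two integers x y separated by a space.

3699 215

√296 = [17; 4,1,7,1,4,34, …], period ℓ=6 (even) → k=5
i=0: a=17 ⇒ p=17, q=1
…
i=2: a=1 ⇒ p=86, q=5
i=3: a=7 ⇒ p=671, q=39
i=4: a=1 ⇒ p=757, q=44
i=5: a=4 ⇒ p=3699, q=215
fundamental: x₁=3699, y₁=215  (since 13682601 − 296·46225 = 1)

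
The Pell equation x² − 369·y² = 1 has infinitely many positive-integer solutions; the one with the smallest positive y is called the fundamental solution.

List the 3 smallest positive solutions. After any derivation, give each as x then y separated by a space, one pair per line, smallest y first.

[19; 4,1,3,2,7,4,7,2,3,1,4,38] for √369; ℓ=12 ⇒ convergent index 11
k=0  a_k=19  p_k/q_k = 19/1
k=1  a_k=4  p_k/q_k = 77/4
…
k=4  a_k=2  p_k/q_k = 826/43
…
k=6  a_k=4  p_k/q_k = 25414/1323
…
k=8  a_k=2  p_k/q_k = 393504/20485
k=9  a_k=3  p_k/q_k = 1364557/71036
k=10  a_k=1  p_k/q_k = 1758061/91521
k=11  a_k=4  p_k/q_k = 8396801/437120
(x₁, y₁) = (8396801, 437120);  8396801² − 369·437120² = 1 ✓
(x_2, y_2) = (8396801·8396801 + 369·437120·437120, 8396801·437120 + 437120·8396801) = (141012534067201, 7340819306240)
(x_3, y_3) = (8396801·141012534067201 + 369·437120·7340819306240, 8396801·7340819306240 + 437120·141012534067201) = (2368108374136006451201, 123278797782910239360)

8396801 437120
141012534067201 7340819306240
2368108374136006451201 123278797782910239360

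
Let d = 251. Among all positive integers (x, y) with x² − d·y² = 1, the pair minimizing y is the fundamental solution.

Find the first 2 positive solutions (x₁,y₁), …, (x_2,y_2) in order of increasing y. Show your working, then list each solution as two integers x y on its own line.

[15; 1,5,2,1,2,…,5,1,30] for √251; ℓ=14 ⇒ convergent index 13
k=0  a_k=15  p_k/q_k = 15/1
k=1  a_k=1  p_k/q_k = 16/1
…
k=4  a_k=1  p_k/q_k = 301/19
…
k=7  a_k=15  p_k/q_k = 29563/1866
…
k=9  a_k=2  p_k/q_k = 151649/9572
k=10  a_k=1  p_k/q_k = 212692/13425
…
k=12  a_k=5  p_k/q_k = 3097857/195535
k=13  a_k=1  p_k/q_k = 3674890/231957
→ (3674890, 231957).  Check: 3674890²=13504816512100, 251·231957²=13504816512099, difference 1.
n=2: (3674890,231957)∘(3674890,231957) = (3674890·3674890+251·231957·231957, 3674890·231957+231957·3674890) = (27009633024199,1704832919460)

3674890 231957
27009633024199 1704832919460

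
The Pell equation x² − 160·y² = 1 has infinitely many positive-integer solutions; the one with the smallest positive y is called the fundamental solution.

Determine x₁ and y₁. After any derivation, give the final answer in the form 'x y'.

721 57

d=160: √d = [12; 1,1,1,5,1,1,1,24] (ℓ=8, even), read p_7/q_7
i=0: a=12 ⇒ p=12, q=1
…
i=2: a=1 ⇒ p=25, q=2
i=3: a=1 ⇒ p=38, q=3
i=4: a=5 ⇒ p=215, q=17
i=5: a=1 ⇒ p=253, q=20
i=6: a=1 ⇒ p=468, q=37
i=7: a=1 ⇒ p=721, q=57
fundamental: x₁=721, y₁=57  (since 519841 − 160·3249 = 1)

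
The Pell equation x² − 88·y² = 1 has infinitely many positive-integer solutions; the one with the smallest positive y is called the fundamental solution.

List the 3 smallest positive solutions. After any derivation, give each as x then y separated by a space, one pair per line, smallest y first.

√88 = [9; 2,1,1,1,2,18, …], period ℓ=6 (even) → k=5
step 0: (9, 1)  from 9·(1,0) + (0,1)
step 1: (19, 2)  from 2·(9,1) + (1,0)
step 2: (28, 3)  from 1·(19,2) + (9,1)
step 3: (47, 5)  from 1·(28,3) + (19,2)
step 4: (75, 8)  from 1·(47,5) + (28,3)
step 5: (197, 21)  from 2·(75,8) + (47,5)
fundamental: x₁=197, y₁=21  (since 38809 − 88·441 = 1)
k=2:  x_2 = 197·197+88·21·21 = 77617,  y_2 = 197·21+21·197 = 8274
k=3:  x_3 = 197·77617+88·21·8274 = 30580901,  y_3 = 197·8274+21·77617 = 3259935

197 21
77617 8274
30580901 3259935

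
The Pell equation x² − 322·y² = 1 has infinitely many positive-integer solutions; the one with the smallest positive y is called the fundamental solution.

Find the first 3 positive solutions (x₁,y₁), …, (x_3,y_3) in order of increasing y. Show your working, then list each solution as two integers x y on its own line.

323 18
208657 11628
134792099 7511670

√322 → a₀=17, period (1,16,1,34); ℓ=4 even so k=3
i=0: a=17 ⇒ p=17, q=1
…
i=2: a=16 ⇒ p=305, q=17
i=3: a=1 ⇒ p=323, q=18
(x₁, y₁) = (323, 18);  323² − 322·18² = 1 ✓
(x_2, y_2) = (323·323 + 322·18·18, 323·18 + 18·323) = (208657, 11628)
(x_3, y_3) = (323·208657 + 322·18·11628, 323·11628 + 18·208657) = (134792099, 7511670)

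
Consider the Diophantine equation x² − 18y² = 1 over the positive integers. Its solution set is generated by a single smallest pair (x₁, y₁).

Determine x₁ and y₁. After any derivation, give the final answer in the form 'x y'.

17 4

√18 → a₀=4, period (4,8); ℓ=2 even so k=1
k=0  a_k=4  p_k/q_k = 4/1
k=1  a_k=4  p_k/q_k = 17/4
fundamental: x₁=17, y₁=4  (since 289 − 18·16 = 1)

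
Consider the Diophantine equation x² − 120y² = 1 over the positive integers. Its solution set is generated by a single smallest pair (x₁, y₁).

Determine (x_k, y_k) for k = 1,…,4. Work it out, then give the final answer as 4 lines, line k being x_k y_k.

11 1
241 22
5291 483
116161 10604

[10; 1,20] for √120; ℓ=2 ⇒ convergent index 1
i=0: a=10 ⇒ p=10, q=1
i=1: a=1 ⇒ p=11, q=1
→ (11, 1).  Check: 11²=121, 120·1²=120, difference 1.
(x_2, y_2) = (11·11 + 120·1·1, 11·1 + 1·11) = (241, 22)
(x_3, y_3) = (11·241 + 120·1·22, 11·22 + 1·241) = (5291, 483)
(x_4, y_4) = (11·5291 + 120·1·483, 11·483 + 1·5291) = (116161, 10604)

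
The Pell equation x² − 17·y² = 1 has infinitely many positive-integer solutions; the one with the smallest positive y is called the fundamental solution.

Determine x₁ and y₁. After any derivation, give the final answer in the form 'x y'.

33 8

√17 → a₀=4, period (8); ℓ=1 odd so k=1
a_0=4:  p_0=4·1+0=4,  q_0=4·0+1=1
a_1=8:  p_1=8·4+1=33,  q_1=8·1+0=8
(x₁, y₁) = (33, 8);  33² − 17·8² = 1 ✓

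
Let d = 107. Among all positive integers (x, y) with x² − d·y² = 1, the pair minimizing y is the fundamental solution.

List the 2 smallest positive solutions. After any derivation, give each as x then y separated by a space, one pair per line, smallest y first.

962 93
1850887 178932

d=107: √d = [10; 2,1,9,1,2,20] (ℓ=6, even), read p_5/q_5
i=0: a=10 ⇒ p=10, q=1
…
i=3: a=9 ⇒ p=300, q=29
i=4: a=1 ⇒ p=331, q=32
i=5: a=2 ⇒ p=962, q=93
(x₁, y₁) = (962, 93);  962² − 107·93² = 1 ✓
(962+93√107)^2 = 1850887 + 178932√107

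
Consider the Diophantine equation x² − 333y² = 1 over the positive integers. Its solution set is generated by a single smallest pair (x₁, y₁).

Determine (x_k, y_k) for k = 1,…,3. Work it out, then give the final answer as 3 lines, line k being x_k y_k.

73 4
10657 584
1555849 85260

√333 → a₀=18, period (4,36); ℓ=2 even so k=1
step 0: (18, 1)  from 18·(1,0) + (0,1)
step 1: (73, 4)  from 4·(18,1) + (1,0)
→ (73, 4).  Check: 73²=5329, 333·4²=5328, difference 1.
(73+4√333)^2 = 10657 + 584√333
(73+4√333)^3 = 1555849 + 85260√333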